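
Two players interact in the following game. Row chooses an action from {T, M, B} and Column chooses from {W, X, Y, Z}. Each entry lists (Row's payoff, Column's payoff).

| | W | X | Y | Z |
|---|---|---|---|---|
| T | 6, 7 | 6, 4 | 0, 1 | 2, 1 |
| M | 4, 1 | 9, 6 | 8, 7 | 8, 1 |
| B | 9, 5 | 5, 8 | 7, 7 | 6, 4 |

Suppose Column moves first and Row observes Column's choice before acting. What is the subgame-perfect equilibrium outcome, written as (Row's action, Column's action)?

Solve by backward induction (Column leads).
- W → Row plays B (best of 6, 4, 9); Column gets 5.
- X → Row plays M (best of 6, 9, 5); Column gets 6.
- Y → Row plays M (best of 0, 8, 7); Column gets 7.
- Z → Row plays M (best of 2, 8, 6); Column gets 1.
Among 5, 6, 7, 1, the best is 7 at Y. Subgame-perfect outcome: (M, Y) with payoffs (8, 7).

(M, Y)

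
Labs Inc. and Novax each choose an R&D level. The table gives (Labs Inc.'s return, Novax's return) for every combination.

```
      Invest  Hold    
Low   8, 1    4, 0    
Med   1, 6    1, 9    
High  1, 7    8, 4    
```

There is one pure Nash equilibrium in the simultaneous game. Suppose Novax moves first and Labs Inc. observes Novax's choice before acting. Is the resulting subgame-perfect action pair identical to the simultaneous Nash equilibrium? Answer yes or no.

no

Work backward from Labs Inc.'s decision.
- Invest → Labs Inc. plays Low (best of 8, 1, 1); Novax gets 1.
- Hold → Labs Inc. plays High (best of 4, 1, 8); Novax gets 4.
Maximizing over 1, 4, Novax chooses Hold. Subgame-perfect outcome: (High, Hold) with payoffs (8, 4).
Under simultaneous play:
Labs Inc.'s best replies: Invest→Low; Hold→High.
Novax's best replies: Low→Invest; Med→Hold; High→Invest.
Only (Low, Invest) has each player best-responding; Nash payoffs (8, 1).
Sequential outcome (High, Hold) differs from the Nash profile (Low, Invest).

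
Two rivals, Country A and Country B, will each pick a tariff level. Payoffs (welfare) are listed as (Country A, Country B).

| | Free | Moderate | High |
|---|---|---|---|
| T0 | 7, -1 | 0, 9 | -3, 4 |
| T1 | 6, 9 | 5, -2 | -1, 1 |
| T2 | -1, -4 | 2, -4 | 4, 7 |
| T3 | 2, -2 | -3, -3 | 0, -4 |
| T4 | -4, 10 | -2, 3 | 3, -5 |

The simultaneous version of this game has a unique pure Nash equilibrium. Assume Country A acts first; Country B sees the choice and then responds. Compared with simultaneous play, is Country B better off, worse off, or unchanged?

Work backward from Country B's decision.
- T0: BR = Moderate, leader payoff 0.
- T1: BR = Free, leader payoff 6.
- T2: BR = High, leader payoff 4.
- T3: BR = Free, leader payoff 2.
- T4: BR = Free, leader payoff -4.
Maximizing over 0, 6, 4, 2, -4, Country A chooses T1. Subgame-perfect outcome: (T1, Free) with payoffs (6, 9).
Now find the simultaneous Nash equilibrium.
Country A's best replies: Free→T0; Moderate→T1; High→T2.
Country B's best replies: T0→Moderate; T1→Free; T2→High; T3→Free; T4→Free.
The unique mutual best reply is (T2, High), giving (4, 7).
Country B earns 9 sequentially versus 7 at the Nash outcome: better off.

better off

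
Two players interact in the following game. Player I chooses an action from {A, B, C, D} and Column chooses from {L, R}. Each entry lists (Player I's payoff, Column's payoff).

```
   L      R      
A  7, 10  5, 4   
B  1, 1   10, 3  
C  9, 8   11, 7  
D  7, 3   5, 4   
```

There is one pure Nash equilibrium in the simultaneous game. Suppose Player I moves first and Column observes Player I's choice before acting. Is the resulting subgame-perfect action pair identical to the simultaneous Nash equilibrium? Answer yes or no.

no

Column best-responds to each possible Player I move:
- A: Column compares 10, 4 and picks L; Player I would get 7.
- B: Column compares 1, 3 and picks R; Player I would get 10.
- C: Column compares 8, 7 and picks L; Player I would get 9.
- D: Column compares 3, 4 and picks R; Player I would get 5.
Among 7, 10, 9, 5, the best is 10 at B. Subgame-perfect outcome: (B, R) with payoffs (10, 3).
Now find the simultaneous Nash equilibrium.
Player I's best replies: L→C; R→C.
Column's best replies: A→L; B→R; C→L; D→R.
The unique mutual best reply is (C, L), giving (9, 8).
Sequential outcome (B, R) differs from the Nash profile (C, L).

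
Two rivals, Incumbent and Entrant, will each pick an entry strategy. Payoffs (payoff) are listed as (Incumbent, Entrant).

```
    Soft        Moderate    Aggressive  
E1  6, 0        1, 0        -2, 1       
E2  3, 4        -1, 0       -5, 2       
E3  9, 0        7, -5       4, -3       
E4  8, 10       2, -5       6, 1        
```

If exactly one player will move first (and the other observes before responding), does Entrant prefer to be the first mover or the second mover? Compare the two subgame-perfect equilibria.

If Incumbent leads: Entrant's best replies are E1→Aggressive, E2→Soft, E3→Soft, E4→Soft; Incumbent's induced payoffs -2, 3, 9, 8; outcome (E3, Soft), payoffs (9, 0).
If Entrant leads: Incumbent's best replies are Soft→E3, Moderate→E3, Aggressive→E4; Entrant's induced payoffs 0, -5, 1; outcome (E4, Aggressive), payoffs (6, 1).
Entrant gets 1 moving first and 0 moving second, so Entrant prefers to move first.

first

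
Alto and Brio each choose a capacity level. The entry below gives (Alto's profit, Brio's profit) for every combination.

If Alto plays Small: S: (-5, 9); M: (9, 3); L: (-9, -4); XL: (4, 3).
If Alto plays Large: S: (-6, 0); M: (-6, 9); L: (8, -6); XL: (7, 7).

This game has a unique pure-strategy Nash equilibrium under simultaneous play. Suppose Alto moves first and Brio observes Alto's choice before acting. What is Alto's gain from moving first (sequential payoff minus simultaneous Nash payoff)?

Work backward from Brio's decision.
- Small: BR = S, leader payoff -5.
- Large: BR = M, leader payoff -6.
Among -5, -6, the best is -5 at Small. Subgame-perfect outcome: (Small, S) with payoffs (-5, 9).
Under simultaneous play:
Alto's best replies: S→Small; M→Small; L→Large; XL→Large.
Brio's best replies: Small→S; Large→M.
Only (Small, S) has each player best-responding; Nash payoffs (-5, 9).
Alto's commitment gain: -5 − -5 = 0.

0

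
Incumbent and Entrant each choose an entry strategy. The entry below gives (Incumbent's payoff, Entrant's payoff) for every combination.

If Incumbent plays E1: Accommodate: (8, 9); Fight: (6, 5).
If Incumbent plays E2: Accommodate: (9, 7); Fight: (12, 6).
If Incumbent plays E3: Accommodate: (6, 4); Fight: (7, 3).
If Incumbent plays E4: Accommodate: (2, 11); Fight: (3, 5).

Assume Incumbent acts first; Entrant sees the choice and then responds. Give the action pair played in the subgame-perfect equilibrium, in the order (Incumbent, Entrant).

(E2, Accommodate)

Work backward from Entrant's decision.
- E1: BR = Accommodate, leader payoff 8.
- E2: BR = Accommodate, leader payoff 9.
- E3: BR = Accommodate, leader payoff 6.
- E4: BR = Accommodate, leader payoff 2.
Maximizing over 8, 9, 6, 2, Incumbent chooses E2. Subgame-perfect outcome: (E2, Accommodate) with payoffs (9, 7).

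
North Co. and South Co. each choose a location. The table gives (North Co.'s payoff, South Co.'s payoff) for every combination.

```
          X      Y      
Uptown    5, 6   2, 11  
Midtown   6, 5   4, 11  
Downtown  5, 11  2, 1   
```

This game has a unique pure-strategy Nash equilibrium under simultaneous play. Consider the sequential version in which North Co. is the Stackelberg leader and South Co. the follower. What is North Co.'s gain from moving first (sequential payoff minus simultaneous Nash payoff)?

1

Work backward from South Co.'s decision.
- Uptown: South Co. compares 6, 11 and picks Y; North Co. would get 2.
- Midtown: South Co. compares 5, 11 and picks Y; North Co. would get 4.
- Downtown: South Co. compares 11, 1 and picks X; North Co. would get 5.
North Co.'s induced payoffs are 2, 4, 5, so North Co. commits to Downtown. Subgame-perfect outcome: (Downtown, X) with payoffs (5, 11).
Under simultaneous play:
North Co.'s best replies: X→Midtown; Y→Midtown.
South Co.'s best replies: Uptown→Y; Midtown→Y; Downtown→X.
Only (Midtown, Y) has each player best-responding; Nash payoffs (4, 11).
North Co.'s commitment gain: 5 − 4 = 1.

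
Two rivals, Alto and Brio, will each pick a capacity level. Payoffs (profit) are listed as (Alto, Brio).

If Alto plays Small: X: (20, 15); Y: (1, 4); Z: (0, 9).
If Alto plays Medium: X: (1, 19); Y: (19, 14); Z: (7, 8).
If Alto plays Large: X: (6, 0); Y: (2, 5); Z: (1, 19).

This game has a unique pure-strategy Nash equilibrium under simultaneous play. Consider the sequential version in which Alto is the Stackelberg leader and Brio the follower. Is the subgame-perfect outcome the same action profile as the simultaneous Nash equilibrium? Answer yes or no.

yes

Backward induction with Alto moving first.
- Small: BR = X, leader payoff 20.
- Medium: BR = X, leader payoff 1.
- Large: BR = Z, leader payoff 1.
Maximizing over 20, 1, 1, Alto chooses Small. Subgame-perfect outcome: (Small, X) with payoffs (20, 15).
Under simultaneous play:
Alto's best replies: X→Small; Y→Medium; Z→Medium.
Brio's best replies: Small→X; Medium→X; Large→Z.
The unique mutual best reply is (Small, X), giving (20, 15).
Sequential outcome (Small, X) coincides with the Nash profile (Small, X).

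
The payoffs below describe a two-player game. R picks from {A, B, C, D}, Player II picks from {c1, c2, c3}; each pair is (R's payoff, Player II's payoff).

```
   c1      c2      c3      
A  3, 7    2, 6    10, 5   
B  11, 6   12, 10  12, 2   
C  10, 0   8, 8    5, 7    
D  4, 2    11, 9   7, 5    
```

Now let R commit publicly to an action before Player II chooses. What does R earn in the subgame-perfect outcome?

Player II best-responds to each possible R move:
- A: Player II compares 7, 6, 5 and picks c1; R would get 3.
- B: Player II compares 6, 10, 2 and picks c2; R would get 12.
- C: Player II compares 0, 8, 7 and picks c2; R would get 8.
- D: Player II compares 2, 9, 5 and picks c2; R would get 11.
Among 3, 12, 8, 11, the best is 12 at B. Subgame-perfect outcome: (B, c2) with payoffs (12, 10).

12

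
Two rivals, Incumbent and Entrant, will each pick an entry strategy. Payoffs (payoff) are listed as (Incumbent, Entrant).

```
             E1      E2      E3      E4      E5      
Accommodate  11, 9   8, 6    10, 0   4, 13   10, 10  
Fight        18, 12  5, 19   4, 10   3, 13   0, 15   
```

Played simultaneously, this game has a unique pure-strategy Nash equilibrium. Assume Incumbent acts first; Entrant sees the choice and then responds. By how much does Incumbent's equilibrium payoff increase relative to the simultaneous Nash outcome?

1

Entrant best-responds to each possible Incumbent move:
- Accommodate → Entrant plays E4 (best of 9, 6, 0, 13, 10); Incumbent gets 4.
- Fight → Entrant plays E2 (best of 12, 19, 10, 13, 15); Incumbent gets 5.
Maximizing over 4, 5, Incumbent chooses Fight. Subgame-perfect outcome: (Fight, E2) with payoffs (5, 19).
For the simultaneous game, intersect best replies.
Incumbent's best replies: E1→Fight; E2→Accommodate; E3→Accommodate; E4→Accommodate; E5→Accommodate.
Entrant's best replies: Accommodate→E4; Fight→E2.
Only (Accommodate, E4) has each player best-responding; Nash payoffs (4, 13).
Incumbent's commitment gain: 5 − 4 = 1.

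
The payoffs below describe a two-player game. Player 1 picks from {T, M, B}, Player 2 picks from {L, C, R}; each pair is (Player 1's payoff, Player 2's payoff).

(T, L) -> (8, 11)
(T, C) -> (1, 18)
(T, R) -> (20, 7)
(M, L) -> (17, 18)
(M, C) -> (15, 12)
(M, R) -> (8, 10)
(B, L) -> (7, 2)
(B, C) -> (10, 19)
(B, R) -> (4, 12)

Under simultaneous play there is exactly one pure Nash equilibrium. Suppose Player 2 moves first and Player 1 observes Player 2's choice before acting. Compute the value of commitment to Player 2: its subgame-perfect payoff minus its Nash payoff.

0

Backward induction with Player 2 moving first.
- L: Player 1 compares 8, 17, 7 and picks M; Player 2 would get 18.
- C: Player 1 compares 1, 15, 10 and picks M; Player 2 would get 12.
- R: Player 1 compares 20, 8, 4 and picks T; Player 2 would get 7.
Maximizing over 18, 12, 7, Player 2 chooses L. Subgame-perfect outcome: (M, L) with payoffs (17, 18).
Now find the simultaneous Nash equilibrium.
Player 1's best replies: L→M; C→M; R→T.
Player 2's best replies: T→C; M→L; B→C.
Only (M, L) has each player best-responding; Nash payoffs (17, 18).
Player 2's commitment gain: 18 − 18 = 0.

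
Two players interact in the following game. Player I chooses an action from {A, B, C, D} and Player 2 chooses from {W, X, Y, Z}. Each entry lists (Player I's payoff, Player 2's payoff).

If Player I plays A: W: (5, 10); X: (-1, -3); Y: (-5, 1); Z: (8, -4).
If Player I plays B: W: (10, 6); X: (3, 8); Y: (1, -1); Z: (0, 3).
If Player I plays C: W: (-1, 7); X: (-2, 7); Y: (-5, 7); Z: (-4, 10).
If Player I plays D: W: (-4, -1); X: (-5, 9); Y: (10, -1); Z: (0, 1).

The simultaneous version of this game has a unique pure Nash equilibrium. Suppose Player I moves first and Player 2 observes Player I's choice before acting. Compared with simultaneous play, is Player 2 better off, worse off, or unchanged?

Work backward from Player 2's decision.
- A → Player 2 plays W (best of 10, -3, 1, -4); Player I gets 5.
- B → Player 2 plays X (best of 6, 8, -1, 3); Player I gets 3.
- C → Player 2 plays Z (best of 7, 7, 7, 10); Player I gets -4.
- D → Player 2 plays X (best of -1, 9, -1, 1); Player I gets -5.
Maximizing over 5, 3, -4, -5, Player I chooses A. Subgame-perfect outcome: (A, W) with payoffs (5, 10).
Now find the simultaneous Nash equilibrium.
Player I's best replies: W→B; X→B; Y→D; Z→A.
Player 2's best replies: A→W; B→X; C→Z; D→X.
The unique mutual best reply is (B, X), giving (3, 8).
Player 2 earns 10 sequentially versus 8 at the Nash outcome: better off.

better off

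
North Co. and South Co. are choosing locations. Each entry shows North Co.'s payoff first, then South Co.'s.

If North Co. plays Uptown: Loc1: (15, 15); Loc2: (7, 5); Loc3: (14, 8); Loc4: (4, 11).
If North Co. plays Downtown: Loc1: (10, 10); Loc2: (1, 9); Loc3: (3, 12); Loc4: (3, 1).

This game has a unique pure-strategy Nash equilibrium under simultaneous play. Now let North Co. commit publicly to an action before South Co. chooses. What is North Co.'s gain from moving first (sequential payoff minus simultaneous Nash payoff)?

South Co. best-responds to each possible North Co. move:
- Uptown: South Co. compares 15, 5, 8, 11 and picks Loc1; North Co. would get 15.
- Downtown: South Co. compares 10, 9, 12, 1 and picks Loc3; North Co. would get 3.
Maximizing over 15, 3, North Co. chooses Uptown. Subgame-perfect outcome: (Uptown, Loc1) with payoffs (15, 15).
For the simultaneous game, intersect best replies.
North Co.'s best replies: Loc1→Uptown; Loc2→Uptown; Loc3→Uptown; Loc4→Uptown.
South Co.'s best replies: Uptown→Loc1; Downtown→Loc3.
The unique mutual best reply is (Uptown, Loc1), giving (15, 15).
North Co.'s commitment gain: 15 − 15 = 0.

0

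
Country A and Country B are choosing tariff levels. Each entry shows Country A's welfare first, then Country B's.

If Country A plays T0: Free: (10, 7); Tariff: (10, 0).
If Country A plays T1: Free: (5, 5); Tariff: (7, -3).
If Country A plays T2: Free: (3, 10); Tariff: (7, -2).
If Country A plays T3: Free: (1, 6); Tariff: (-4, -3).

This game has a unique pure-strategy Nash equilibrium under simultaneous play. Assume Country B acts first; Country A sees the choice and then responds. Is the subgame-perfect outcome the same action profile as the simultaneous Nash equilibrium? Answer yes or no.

yes

Backward induction with Country B moving first.
- Free: BR = T0, leader payoff 7.
- Tariff: BR = T0, leader payoff 0.
Among 7, 0, the best is 7 at Free. Subgame-perfect outcome: (T0, Free) with payoffs (10, 7).
Now find the simultaneous Nash equilibrium.
Country A's best replies: Free→T0; Tariff→T0.
Country B's best replies: T0→Free; T1→Free; T2→Free; T3→Free.
The unique mutual best reply is (T0, Free), giving (10, 7).
Sequential outcome (T0, Free) coincides with the Nash profile (T0, Free).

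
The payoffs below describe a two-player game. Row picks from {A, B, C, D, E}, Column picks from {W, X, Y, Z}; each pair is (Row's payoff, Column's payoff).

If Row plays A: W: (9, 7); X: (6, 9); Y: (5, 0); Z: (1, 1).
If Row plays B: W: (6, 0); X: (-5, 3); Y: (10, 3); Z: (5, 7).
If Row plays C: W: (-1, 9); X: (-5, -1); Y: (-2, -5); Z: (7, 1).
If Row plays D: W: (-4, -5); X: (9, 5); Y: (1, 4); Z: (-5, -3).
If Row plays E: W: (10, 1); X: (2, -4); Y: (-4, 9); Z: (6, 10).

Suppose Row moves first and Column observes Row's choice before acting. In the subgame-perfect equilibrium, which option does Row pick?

Backward induction with Row moving first.
- A → Column plays X (best of 7, 9, 0, 1); Row gets 6.
- B → Column plays Z (best of 0, 3, 3, 7); Row gets 5.
- C → Column plays W (best of 9, -1, -5, 1); Row gets -1.
- D → Column plays X (best of -5, 5, 4, -3); Row gets 9.
- E → Column plays Z (best of 1, -4, 9, 10); Row gets 6.
Among 6, 5, -1, 9, 6, the best is 9 at D. Subgame-perfect outcome: (D, X) with payoffs (9, 5).

D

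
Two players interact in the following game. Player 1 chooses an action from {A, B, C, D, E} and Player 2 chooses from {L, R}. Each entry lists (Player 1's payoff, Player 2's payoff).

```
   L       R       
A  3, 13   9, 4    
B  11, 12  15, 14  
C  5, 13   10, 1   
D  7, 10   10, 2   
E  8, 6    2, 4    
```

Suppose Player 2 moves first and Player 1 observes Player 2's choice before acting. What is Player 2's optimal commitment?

R

Solve by backward induction (Player 2 leads).
- L → Player 1 plays B (best of 3, 11, 5, 7, 8); Player 2 gets 12.
- R → Player 1 plays B (best of 9, 15, 10, 10, 2); Player 2 gets 14.
Player 2's induced payoffs are 12, 14, so Player 2 commits to R. Subgame-perfect outcome: (B, R) with payoffs (15, 14).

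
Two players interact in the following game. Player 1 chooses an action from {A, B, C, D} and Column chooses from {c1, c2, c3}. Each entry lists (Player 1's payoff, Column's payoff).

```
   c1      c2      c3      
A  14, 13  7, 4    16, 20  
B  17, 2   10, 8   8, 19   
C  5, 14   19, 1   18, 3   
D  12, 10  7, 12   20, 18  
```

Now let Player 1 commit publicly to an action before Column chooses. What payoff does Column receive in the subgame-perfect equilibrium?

18

Solve by backward induction (Player 1 leads).
- A: Column compares 13, 4, 20 and picks c3; Player 1 would get 16.
- B: Column compares 2, 8, 19 and picks c3; Player 1 would get 8.
- C: Column compares 14, 1, 3 and picks c1; Player 1 would get 5.
- D: Column compares 10, 12, 18 and picks c3; Player 1 would get 20.
Player 1's induced payoffs are 16, 8, 5, 20, so Player 1 commits to D. Subgame-perfect outcome: (D, c3) with payoffs (20, 18).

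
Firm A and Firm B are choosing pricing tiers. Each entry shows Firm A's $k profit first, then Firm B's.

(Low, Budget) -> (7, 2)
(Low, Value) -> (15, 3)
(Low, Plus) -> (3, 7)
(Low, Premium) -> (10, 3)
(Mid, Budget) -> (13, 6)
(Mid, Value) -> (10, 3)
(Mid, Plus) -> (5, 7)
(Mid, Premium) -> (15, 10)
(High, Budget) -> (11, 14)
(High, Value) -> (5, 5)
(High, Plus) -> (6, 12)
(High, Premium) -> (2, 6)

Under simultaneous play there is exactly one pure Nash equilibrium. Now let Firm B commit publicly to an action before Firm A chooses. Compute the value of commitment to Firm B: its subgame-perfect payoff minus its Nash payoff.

2

Backward induction with Firm B moving first.
- Budget: Firm A compares 7, 13, 11 and picks Mid; Firm B would get 6.
- Value: Firm A compares 15, 10, 5 and picks Low; Firm B would get 3.
- Plus: Firm A compares 3, 5, 6 and picks High; Firm B would get 12.
- Premium: Firm A compares 10, 15, 2 and picks Mid; Firm B would get 10.
Among 6, 3, 12, 10, the best is 12 at Plus. Subgame-perfect outcome: (High, Plus) with payoffs (6, 12).
For the simultaneous game, intersect best replies.
Firm A's best replies: Budget→Mid; Value→Low; Plus→High; Premium→Mid.
Firm B's best replies: Low→Plus; Mid→Premium; High→Budget.
The unique mutual best reply is (Mid, Premium), giving (15, 10).
Firm B's commitment gain: 12 − 10 = 2.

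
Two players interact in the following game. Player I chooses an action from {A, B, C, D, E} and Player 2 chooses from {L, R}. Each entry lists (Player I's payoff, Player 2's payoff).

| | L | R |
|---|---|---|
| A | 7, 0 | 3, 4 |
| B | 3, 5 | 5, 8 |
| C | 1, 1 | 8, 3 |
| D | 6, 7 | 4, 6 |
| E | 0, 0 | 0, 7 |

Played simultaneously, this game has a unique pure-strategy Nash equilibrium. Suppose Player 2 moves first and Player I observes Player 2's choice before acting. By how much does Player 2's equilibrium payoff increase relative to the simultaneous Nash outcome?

0

Player I best-responds to each possible Player 2 move:
- L: BR = A, leader payoff 0.
- R: BR = C, leader payoff 3.
Among 0, 3, the best is 3 at R. Subgame-perfect outcome: (C, R) with payoffs (8, 3).
Now find the simultaneous Nash equilibrium.
Player I's best replies: L→A; R→C.
Player 2's best replies: A→R; B→R; C→R; D→L; E→R.
Only (C, R) has each player best-responding; Nash payoffs (8, 3).
Player 2's commitment gain: 3 − 3 = 0.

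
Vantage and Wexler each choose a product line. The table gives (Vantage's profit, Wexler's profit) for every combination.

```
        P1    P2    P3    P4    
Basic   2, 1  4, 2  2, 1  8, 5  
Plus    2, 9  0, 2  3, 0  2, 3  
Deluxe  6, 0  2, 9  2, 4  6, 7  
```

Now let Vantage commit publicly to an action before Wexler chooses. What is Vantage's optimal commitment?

Basic

Backward induction with Vantage moving first.
- Basic: BR = P4, leader payoff 8.
- Plus: BR = P1, leader payoff 2.
- Deluxe: BR = P2, leader payoff 2.
Maximizing over 8, 2, 2, Vantage chooses Basic. Subgame-perfect outcome: (Basic, P4) with payoffs (8, 5).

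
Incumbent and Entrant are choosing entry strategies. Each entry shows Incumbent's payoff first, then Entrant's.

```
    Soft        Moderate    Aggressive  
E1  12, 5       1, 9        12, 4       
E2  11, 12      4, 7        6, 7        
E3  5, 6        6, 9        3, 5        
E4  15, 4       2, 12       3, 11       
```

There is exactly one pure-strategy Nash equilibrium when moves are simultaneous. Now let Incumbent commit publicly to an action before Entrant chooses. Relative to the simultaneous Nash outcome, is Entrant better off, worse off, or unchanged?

Work backward from Entrant's decision.
- E1 → Entrant plays Moderate (best of 5, 9, 4); Incumbent gets 1.
- E2 → Entrant plays Soft (best of 12, 7, 7); Incumbent gets 11.
- E3 → Entrant plays Moderate (best of 6, 9, 5); Incumbent gets 6.
- E4 → Entrant plays Moderate (best of 4, 12, 11); Incumbent gets 2.
Among 1, 11, 6, 2, the best is 11 at E2. Subgame-perfect outcome: (E2, Soft) with payoffs (11, 12).
For the simultaneous game, intersect best replies.
Incumbent's best replies: Soft→E4; Moderate→E3; Aggressive→E1.
Entrant's best replies: E1→Moderate; E2→Soft; E3→Moderate; E4→Moderate.
The unique mutual best reply is (E3, Moderate), giving (6, 9).
Entrant earns 12 sequentially versus 9 at the Nash outcome: better off.

better off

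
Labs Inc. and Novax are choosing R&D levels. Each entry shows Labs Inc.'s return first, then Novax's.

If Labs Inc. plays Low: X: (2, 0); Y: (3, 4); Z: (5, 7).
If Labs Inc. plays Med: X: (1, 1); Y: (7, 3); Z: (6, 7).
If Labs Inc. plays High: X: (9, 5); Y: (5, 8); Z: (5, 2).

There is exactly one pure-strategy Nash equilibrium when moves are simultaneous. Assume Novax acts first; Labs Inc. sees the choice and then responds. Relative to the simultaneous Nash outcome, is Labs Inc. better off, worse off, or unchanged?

Work backward from Labs Inc.'s decision.
- X: BR = High, leader payoff 5.
- Y: BR = Med, leader payoff 3.
- Z: BR = Med, leader payoff 7.
Among 5, 3, 7, the best is 7 at Z. Subgame-perfect outcome: (Med, Z) with payoffs (6, 7).
Under simultaneous play:
Labs Inc.'s best replies: X→High; Y→Med; Z→Med.
Novax's best replies: Low→Z; Med→Z; High→Y.
Only (Med, Z) has each player best-responding; Nash payoffs (6, 7).
Labs Inc. earns 6 sequentially versus 6 at the Nash outcome: unchanged.

unchanged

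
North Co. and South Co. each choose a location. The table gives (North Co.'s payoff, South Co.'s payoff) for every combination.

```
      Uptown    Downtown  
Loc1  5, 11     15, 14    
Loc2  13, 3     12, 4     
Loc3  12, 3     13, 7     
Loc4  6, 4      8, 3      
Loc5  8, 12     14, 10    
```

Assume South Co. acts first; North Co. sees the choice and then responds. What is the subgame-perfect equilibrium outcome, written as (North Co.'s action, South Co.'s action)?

Solve by backward induction (South Co. leads).
- Uptown: North Co. compares 5, 13, 12, 6, 8 and picks Loc2; South Co. would get 3.
- Downtown: North Co. compares 15, 12, 13, 8, 14 and picks Loc1; South Co. would get 14.
Maximizing over 3, 14, South Co. chooses Downtown. Subgame-perfect outcome: (Loc1, Downtown) with payoffs (15, 14).

(Loc1, Downtown)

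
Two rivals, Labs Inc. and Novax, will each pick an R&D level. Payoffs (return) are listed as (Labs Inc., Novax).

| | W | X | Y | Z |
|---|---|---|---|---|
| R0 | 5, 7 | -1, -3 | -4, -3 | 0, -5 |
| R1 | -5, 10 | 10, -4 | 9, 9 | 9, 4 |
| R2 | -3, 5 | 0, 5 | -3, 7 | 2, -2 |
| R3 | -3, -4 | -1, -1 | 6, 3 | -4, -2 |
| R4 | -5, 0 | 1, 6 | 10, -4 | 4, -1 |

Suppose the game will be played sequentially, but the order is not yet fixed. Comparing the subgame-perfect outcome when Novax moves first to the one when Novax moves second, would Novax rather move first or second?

If Labs Inc. leads: Novax's best replies are R0→W, R1→W, R2→Y, R3→Y, R4→X; Labs Inc.'s induced payoffs 5, -5, -3, 6, 1; outcome (R3, Y), payoffs (6, 3).
If Novax leads: Labs Inc.'s best replies are W→R0, X→R1, Y→R4, Z→R1; Novax's induced payoffs 7, -4, -4, 4; outcome (R0, W), payoffs (5, 7).
Novax gets 7 moving first and 3 moving second, so Novax prefers to move first.

first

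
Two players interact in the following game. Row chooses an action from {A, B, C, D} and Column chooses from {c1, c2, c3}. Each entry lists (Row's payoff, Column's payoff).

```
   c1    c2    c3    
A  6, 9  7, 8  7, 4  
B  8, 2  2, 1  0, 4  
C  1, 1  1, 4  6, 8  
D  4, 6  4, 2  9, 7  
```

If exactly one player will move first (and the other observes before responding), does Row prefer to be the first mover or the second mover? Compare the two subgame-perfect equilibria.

If Row leads: Column's best replies are A→c1, B→c3, C→c3, D→c3; Row's induced payoffs 6, 0, 6, 9; outcome (D, c3), payoffs (9, 7).
If Column leads: Row's best replies are c1→B, c2→A, c3→D; Column's induced payoffs 2, 8, 7; outcome (A, c2), payoffs (7, 8).
Row gets 9 moving first and 7 moving second, so Row prefers to move first.

first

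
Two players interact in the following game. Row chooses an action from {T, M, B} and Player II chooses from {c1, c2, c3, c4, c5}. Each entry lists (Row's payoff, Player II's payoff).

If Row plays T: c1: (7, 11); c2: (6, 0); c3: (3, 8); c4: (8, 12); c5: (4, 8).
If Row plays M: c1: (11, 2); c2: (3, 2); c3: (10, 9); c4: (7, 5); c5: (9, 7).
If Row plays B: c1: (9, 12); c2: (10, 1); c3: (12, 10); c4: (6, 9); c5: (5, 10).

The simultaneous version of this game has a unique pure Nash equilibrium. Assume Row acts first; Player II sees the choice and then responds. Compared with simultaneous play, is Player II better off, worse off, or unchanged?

Solve by backward induction (Row leads).
- T: Player II compares 11, 0, 8, 12, 8 and picks c4; Row would get 8.
- M: Player II compares 2, 2, 9, 5, 7 and picks c3; Row would get 10.
- B: Player II compares 12, 1, 10, 9, 10 and picks c1; Row would get 9.
Maximizing over 8, 10, 9, Row chooses M. Subgame-perfect outcome: (M, c3) with payoffs (10, 9).
Under simultaneous play:
Row's best replies: c1→M; c2→B; c3→B; c4→T; c5→M.
Player II's best replies: T→c4; M→c3; B→c1.
Only (T, c4) has each player best-responding; Nash payoffs (8, 12).
Player II earns 9 sequentially versus 12 at the Nash outcome: worse off.

worse off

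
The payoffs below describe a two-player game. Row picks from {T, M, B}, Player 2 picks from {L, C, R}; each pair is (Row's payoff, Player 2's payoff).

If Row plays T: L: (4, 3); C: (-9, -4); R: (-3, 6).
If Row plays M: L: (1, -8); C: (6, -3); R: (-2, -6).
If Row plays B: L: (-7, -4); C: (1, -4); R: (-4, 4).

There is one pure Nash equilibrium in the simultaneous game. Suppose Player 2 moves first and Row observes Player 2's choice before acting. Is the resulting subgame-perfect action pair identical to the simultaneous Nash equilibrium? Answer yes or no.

Row best-responds to each possible Player 2 move:
- L: Row compares 4, 1, -7 and picks T; Player 2 would get 3.
- C: Row compares -9, 6, 1 and picks M; Player 2 would get -3.
- R: Row compares -3, -2, -4 and picks M; Player 2 would get -6.
Player 2's induced payoffs are 3, -3, -6, so Player 2 commits to L. Subgame-perfect outcome: (T, L) with payoffs (4, 3).
For the simultaneous game, intersect best replies.
Row's best replies: L→T; C→M; R→M.
Player 2's best replies: T→R; M→C; B→R.
The unique mutual best reply is (M, C), giving (6, -3).
Sequential outcome (T, L) differs from the Nash profile (M, C).

no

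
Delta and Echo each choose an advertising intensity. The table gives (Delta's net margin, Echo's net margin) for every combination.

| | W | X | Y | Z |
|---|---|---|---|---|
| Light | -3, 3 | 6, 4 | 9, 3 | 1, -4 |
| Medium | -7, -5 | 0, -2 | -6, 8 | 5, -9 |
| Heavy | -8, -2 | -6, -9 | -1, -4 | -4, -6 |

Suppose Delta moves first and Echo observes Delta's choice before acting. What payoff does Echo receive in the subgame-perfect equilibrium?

4

Work backward from Echo's decision.
- Light: Echo compares 3, 4, 3, -4 and picks X; Delta would get 6.
- Medium: Echo compares -5, -2, 8, -9 and picks Y; Delta would get -6.
- Heavy: Echo compares -2, -9, -4, -6 and picks W; Delta would get -8.
Among 6, -6, -8, the best is 6 at Light. Subgame-perfect outcome: (Light, X) with payoffs (6, 4).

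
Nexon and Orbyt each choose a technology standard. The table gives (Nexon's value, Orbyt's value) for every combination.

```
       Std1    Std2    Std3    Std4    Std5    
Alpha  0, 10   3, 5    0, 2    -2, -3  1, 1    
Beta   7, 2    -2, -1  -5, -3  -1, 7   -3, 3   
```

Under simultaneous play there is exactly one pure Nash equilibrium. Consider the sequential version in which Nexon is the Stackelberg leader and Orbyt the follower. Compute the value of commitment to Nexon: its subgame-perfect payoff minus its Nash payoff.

1

Orbyt best-responds to each possible Nexon move:
- Alpha: BR = Std1, leader payoff 0.
- Beta: BR = Std4, leader payoff -1.
Among 0, -1, the best is 0 at Alpha. Subgame-perfect outcome: (Alpha, Std1) with payoffs (0, 10).
Under simultaneous play:
Nexon's best replies: Std1→Beta; Std2→Alpha; Std3→Alpha; Std4→Beta; Std5→Alpha.
Orbyt's best replies: Alpha→Std1; Beta→Std4.
Only (Beta, Std4) has each player best-responding; Nash payoffs (-1, 7).
Nexon's commitment gain: 0 − -1 = 1.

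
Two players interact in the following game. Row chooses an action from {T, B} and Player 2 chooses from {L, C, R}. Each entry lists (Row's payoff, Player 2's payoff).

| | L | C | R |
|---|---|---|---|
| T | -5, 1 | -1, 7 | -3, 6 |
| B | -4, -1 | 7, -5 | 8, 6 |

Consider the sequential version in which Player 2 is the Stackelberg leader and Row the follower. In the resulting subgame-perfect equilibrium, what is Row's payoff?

8

Backward induction with Player 2 moving first.
- L: BR = B, leader payoff -1.
- C: BR = B, leader payoff -5.
- R: BR = B, leader payoff 6.
Among -1, -5, 6, the best is 6 at R. Subgame-perfect outcome: (B, R) with payoffs (8, 6).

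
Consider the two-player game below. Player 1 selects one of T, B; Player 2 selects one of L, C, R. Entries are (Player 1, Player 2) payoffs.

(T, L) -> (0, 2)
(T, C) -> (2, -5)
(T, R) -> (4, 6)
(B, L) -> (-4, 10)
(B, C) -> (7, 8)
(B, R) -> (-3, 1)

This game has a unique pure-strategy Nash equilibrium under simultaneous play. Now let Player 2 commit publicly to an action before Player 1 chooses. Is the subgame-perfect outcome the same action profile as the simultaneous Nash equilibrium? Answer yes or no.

Backward induction with Player 2 moving first.
- L: BR = T, leader payoff 2.
- C: BR = B, leader payoff 8.
- R: BR = T, leader payoff 6.
Among 2, 8, 6, the best is 8 at C. Subgame-perfect outcome: (B, C) with payoffs (7, 8).
Under simultaneous play:
Player 1's best replies: L→T; C→B; R→T.
Player 2's best replies: T→R; B→L.
Only (T, R) has each player best-responding; Nash payoffs (4, 6).
Sequential outcome (B, C) differs from the Nash profile (T, R).

no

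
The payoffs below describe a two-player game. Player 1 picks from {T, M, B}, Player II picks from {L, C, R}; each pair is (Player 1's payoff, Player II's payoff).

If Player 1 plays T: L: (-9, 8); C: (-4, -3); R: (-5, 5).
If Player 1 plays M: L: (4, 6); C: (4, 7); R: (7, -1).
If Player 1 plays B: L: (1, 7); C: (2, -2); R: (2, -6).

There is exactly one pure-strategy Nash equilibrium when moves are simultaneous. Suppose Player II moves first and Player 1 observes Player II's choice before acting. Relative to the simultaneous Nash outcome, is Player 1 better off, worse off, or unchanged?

Player 1 best-responds to each possible Player II move:
- L: BR = M, leader payoff 6.
- C: BR = M, leader payoff 7.
- R: BR = M, leader payoff -1.
Maximizing over 6, 7, -1, Player II chooses C. Subgame-perfect outcome: (M, C) with payoffs (4, 7).
Now find the simultaneous Nash equilibrium.
Player 1's best replies: L→M; C→M; R→M.
Player II's best replies: T→L; M→C; B→L.
Only (M, C) has each player best-responding; Nash payoffs (4, 7).
Player 1 earns 4 sequentially versus 4 at the Nash outcome: unchanged.

unchanged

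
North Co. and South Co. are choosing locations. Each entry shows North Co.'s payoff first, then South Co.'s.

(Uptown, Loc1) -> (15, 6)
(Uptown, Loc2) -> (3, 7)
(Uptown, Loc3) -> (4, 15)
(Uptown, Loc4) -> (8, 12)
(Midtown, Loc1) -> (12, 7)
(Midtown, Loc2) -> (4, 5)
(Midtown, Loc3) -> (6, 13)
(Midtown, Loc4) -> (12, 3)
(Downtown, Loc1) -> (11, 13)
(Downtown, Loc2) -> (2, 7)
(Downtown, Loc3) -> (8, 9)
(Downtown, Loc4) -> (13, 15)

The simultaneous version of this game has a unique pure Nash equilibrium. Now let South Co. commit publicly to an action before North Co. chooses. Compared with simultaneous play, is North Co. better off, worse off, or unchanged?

unchanged

Solve by backward induction (South Co. leads).
- Loc1: BR = Uptown, leader payoff 6.
- Loc2: BR = Midtown, leader payoff 5.
- Loc3: BR = Downtown, leader payoff 9.
- Loc4: BR = Downtown, leader payoff 15.
South Co.'s induced payoffs are 6, 5, 9, 15, so South Co. commits to Loc4. Subgame-perfect outcome: (Downtown, Loc4) with payoffs (13, 15).
Under simultaneous play:
North Co.'s best replies: Loc1→Uptown; Loc2→Midtown; Loc3→Downtown; Loc4→Downtown.
South Co.'s best replies: Uptown→Loc3; Midtown→Loc3; Downtown→Loc4.
Only (Downtown, Loc4) has each player best-responding; Nash payoffs (13, 15).
North Co. earns 13 sequentially versus 13 at the Nash outcome: unchanged.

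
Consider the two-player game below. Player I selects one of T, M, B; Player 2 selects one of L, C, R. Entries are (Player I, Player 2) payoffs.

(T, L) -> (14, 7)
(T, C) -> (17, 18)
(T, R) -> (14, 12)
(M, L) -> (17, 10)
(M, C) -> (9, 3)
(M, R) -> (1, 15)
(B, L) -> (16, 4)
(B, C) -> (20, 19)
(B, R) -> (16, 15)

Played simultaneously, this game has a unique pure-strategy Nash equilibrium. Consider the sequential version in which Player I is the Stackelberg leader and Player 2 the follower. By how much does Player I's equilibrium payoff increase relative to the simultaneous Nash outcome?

0

Backward induction with Player I moving first.
- T: Player 2 compares 7, 18, 12 and picks C; Player I would get 17.
- M: Player 2 compares 10, 3, 15 and picks R; Player I would get 1.
- B: Player 2 compares 4, 19, 15 and picks C; Player I would get 20.
Among 17, 1, 20, the best is 20 at B. Subgame-perfect outcome: (B, C) with payoffs (20, 19).
Now find the simultaneous Nash equilibrium.
Player I's best replies: L→M; C→B; R→B.
Player 2's best replies: T→C; M→R; B→C.
Only (B, C) has each player best-responding; Nash payoffs (20, 19).
Player I's commitment gain: 20 − 20 = 0.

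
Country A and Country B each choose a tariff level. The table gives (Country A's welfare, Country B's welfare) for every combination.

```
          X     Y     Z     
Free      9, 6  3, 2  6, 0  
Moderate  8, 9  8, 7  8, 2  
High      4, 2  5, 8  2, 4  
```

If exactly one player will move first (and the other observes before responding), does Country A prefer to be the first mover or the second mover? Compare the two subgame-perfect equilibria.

If Country A leads: Country B's best replies are Free→X, Moderate→X, High→Y; Country A's induced payoffs 9, 8, 5; outcome (Free, X), payoffs (9, 6).
If Country B leads: Country A's best replies are X→Free, Y→Moderate, Z→Moderate; Country B's induced payoffs 6, 7, 2; outcome (Moderate, Y), payoffs (8, 7).
Country A gets 9 moving first and 8 moving second, so Country A prefers to move first.

first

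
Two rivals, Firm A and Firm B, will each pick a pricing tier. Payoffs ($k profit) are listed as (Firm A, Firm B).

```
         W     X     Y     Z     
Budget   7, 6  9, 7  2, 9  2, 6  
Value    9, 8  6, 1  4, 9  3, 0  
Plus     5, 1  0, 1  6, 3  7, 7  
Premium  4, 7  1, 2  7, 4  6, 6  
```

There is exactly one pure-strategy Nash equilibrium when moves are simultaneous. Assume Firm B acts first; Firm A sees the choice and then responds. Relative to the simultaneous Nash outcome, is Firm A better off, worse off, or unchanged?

better off

Solve by backward induction (Firm B leads).
- W: Firm A compares 7, 9, 5, 4 and picks Value; Firm B would get 8.
- X: Firm A compares 9, 6, 0, 1 and picks Budget; Firm B would get 7.
- Y: Firm A compares 2, 4, 6, 7 and picks Premium; Firm B would get 4.
- Z: Firm A compares 2, 3, 7, 6 and picks Plus; Firm B would get 7.
Firm B's induced payoffs are 8, 7, 4, 7, so Firm B commits to W. Subgame-perfect outcome: (Value, W) with payoffs (9, 8).
Under simultaneous play:
Firm A's best replies: W→Value; X→Budget; Y→Premium; Z→Plus.
Firm B's best replies: Budget→Y; Value→Y; Plus→Z; Premium→W.
Only (Plus, Z) has each player best-responding; Nash payoffs (7, 7).
Firm A earns 9 sequentially versus 7 at the Nash outcome: better off.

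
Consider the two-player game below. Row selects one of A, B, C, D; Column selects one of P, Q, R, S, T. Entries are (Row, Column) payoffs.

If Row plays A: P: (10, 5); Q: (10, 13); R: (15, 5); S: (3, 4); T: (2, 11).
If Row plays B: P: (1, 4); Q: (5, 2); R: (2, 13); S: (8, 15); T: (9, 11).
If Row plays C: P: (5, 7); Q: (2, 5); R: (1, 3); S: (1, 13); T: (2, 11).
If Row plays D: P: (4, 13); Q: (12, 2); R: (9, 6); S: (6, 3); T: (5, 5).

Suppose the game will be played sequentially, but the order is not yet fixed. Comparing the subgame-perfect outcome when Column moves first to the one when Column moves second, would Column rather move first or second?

If Row leads: Column's best replies are A→Q, B→S, C→S, D→P; Row's induced payoffs 10, 8, 1, 4; outcome (A, Q), payoffs (10, 13).
If Column leads: Row's best replies are P→A, Q→D, R→A, S→B, T→B; Column's induced payoffs 5, 2, 5, 15, 11; outcome (B, S), payoffs (8, 15).
Column gets 15 moving first and 13 moving second, so Column prefers to move first.

first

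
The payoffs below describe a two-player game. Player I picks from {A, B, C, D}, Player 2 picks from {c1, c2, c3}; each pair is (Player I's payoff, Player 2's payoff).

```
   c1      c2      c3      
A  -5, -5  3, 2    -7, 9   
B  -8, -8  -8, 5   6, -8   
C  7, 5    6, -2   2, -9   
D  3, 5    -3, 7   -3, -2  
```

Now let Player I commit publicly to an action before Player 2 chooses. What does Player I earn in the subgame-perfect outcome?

Backward induction with Player I moving first.
- A → Player 2 plays c3 (best of -5, 2, 9); Player I gets -7.
- B → Player 2 plays c2 (best of -8, 5, -8); Player I gets -8.
- C → Player 2 plays c1 (best of 5, -2, -9); Player I gets 7.
- D → Player 2 plays c2 (best of 5, 7, -2); Player I gets -3.
Player I's induced payoffs are -7, -8, 7, -3, so Player I commits to C. Subgame-perfect outcome: (C, c1) with payoffs (7, 5).

7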